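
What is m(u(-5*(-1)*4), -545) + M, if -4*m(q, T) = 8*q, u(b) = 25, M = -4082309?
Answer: -4082359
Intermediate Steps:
m(q, T) = -2*q
m(u(-5*(-1)*4), -545) + M = -2*25 - 4082309 = -50 - 4082309 = -4082359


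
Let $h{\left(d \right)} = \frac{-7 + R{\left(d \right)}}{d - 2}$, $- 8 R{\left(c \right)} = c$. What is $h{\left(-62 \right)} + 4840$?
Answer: $\frac{1239037}{256} \approx 4840.0$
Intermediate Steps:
$R{\left(c \right)} = - \frac{c}{8}$
$h{\left(d \right)} = \frac{-7 - \frac{d}{8}}{-2 + d}$ ($h{\left(d \right)} = \frac{-7 - \frac{d}{8}}{d - 2} = \frac{-7 - \frac{d}{8}}{-2 + d}$)
$h{\left(-62 \right)} + 4840 = \frac{-56 - -62}{8 \left(-2 - 62\right)} + 4840 = \frac{-56 + 62}{8 \left(-64\right)} + 4840 = \frac{1}{8} \left(- \frac{1}{64}\right) 6 + 4840 = - \frac{3}{256} + 4840 = \frac{1239037}{256}$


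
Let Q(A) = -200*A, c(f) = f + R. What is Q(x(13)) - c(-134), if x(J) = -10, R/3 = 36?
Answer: 2026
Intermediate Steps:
R = 108 (R = 3*36 = 108)
c(f) = 108 + f (c(f) = f + 108 = 108 + f)
Q(x(13)) - c(-134) = -200*(-10) - (108 - 134) = 2000 - 1*(-26) = 2000 + 26 = 2026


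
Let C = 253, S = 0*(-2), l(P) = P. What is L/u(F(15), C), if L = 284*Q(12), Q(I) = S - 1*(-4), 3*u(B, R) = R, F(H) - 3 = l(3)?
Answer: 3408/253 ≈ 13.470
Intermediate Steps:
F(H) = 6 (F(H) = 3 + 3 = 6)
S = 0
u(B, R) = R/3
Q(I) = 4 (Q(I) = 0 - 1*(-4) = 0 + 4 = 4)
L = 1136 (L = 284*4 = 1136)
L/u(F(15), C) = 1136/(((⅓)*253)) = 1136/(253/3) = 1136*(3/253) = 3408/253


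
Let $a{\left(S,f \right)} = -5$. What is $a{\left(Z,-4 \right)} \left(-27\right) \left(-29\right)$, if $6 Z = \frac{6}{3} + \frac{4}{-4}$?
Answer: $-3915$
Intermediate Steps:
$Z = \frac{1}{6}$ ($Z = \frac{\frac{6}{3} + \frac{4}{-4}}{6} = \frac{6 \cdot \frac{1}{3} + 4 \left(- \frac{1}{4}\right)}{6} = \frac{2 - 1}{6} = \frac{1}{6} \cdot 1 = \frac{1}{6} \approx 0.16667$)
$a{\left(Z,-4 \right)} \left(-27\right) \left(-29\right) = \left(-5\right) \left(-27\right) \left(-29\right) = 135 \left(-29\right) = -3915$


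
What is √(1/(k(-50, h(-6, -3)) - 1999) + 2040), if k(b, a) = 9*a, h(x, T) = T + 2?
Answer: √2056352138/1004 ≈ 45.166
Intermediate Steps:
h(x, T) = 2 + T
√(1/(k(-50, h(-6, -3)) - 1999) + 2040) = √(1/(9*(2 - 3) - 1999) + 2040) = √(1/(9*(-1) - 1999) + 2040) = √(1/(-9 - 1999) + 2040) = √(1/(-2008) + 2040) = √(-1/2008 + 2040) = √(4096319/2008) = √2056352138/1004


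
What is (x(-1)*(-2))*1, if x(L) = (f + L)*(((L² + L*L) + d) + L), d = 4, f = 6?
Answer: -50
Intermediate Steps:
x(L) = (6 + L)*(4 + L + 2*L²) (x(L) = (6 + L)*(((L² + L*L) + 4) + L) = (6 + L)*(((L² + L²) + 4) + L) = (6 + L)*((2*L² + 4) + L) = (6 + L)*((4 + 2*L²) + L) = (6 + L)*(4 + L + 2*L²))
(x(-1)*(-2))*1 = ((24 + 2*(-1)³ + 10*(-1) + 13*(-1)²)*(-2))*1 = ((24 + 2*(-1) - 10 + 13*1)*(-2))*1 = ((24 - 2 - 10 + 13)*(-2))*1 = (25*(-2))*1 = -50*1 = -50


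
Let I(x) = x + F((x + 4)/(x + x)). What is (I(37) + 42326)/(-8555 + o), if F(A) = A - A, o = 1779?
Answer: -42363/6776 ≈ -6.2519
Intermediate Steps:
F(A) = 0
I(x) = x (I(x) = x + 0 = x)
(I(37) + 42326)/(-8555 + o) = (37 + 42326)/(-8555 + 1779) = 42363/(-6776) = 42363*(-1/6776) = -42363/6776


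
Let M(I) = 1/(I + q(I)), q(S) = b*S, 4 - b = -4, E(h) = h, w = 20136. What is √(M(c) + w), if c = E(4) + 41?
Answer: √40775405/45 ≈ 141.90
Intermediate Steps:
b = 8 (b = 4 - 1*(-4) = 4 + 4 = 8)
q(S) = 8*S
c = 45 (c = 4 + 41 = 45)
M(I) = 1/(9*I) (M(I) = 1/(I + 8*I) = 1/(9*I))
√(M(c) + w) = √((⅑)/45 + 20136) = √((⅑)*(1/45) + 20136) = √(1/405 + 20136) = √(8155081/405) = √40775405/45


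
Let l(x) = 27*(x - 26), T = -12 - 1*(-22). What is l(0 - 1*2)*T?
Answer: -7560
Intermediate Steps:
T = 10 (T = -12 + 22 = 10)
l(x) = -702 + 27*x (l(x) = 27*(-26 + x) = -702 + 27*x)
l(0 - 1*2)*T = (-702 + 27*(0 - 1*2))*10 = (-702 + 27*(0 - 2))*10 = (-702 + 27*(-2))*10 = (-702 - 54)*10 = -756*10 = -7560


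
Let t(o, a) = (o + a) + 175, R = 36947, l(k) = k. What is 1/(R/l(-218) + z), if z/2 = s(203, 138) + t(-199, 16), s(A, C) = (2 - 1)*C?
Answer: 218/19733 ≈ 0.011047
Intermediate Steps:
t(o, a) = 175 + a + o (t(o, a) = (a + o) + 175 = 175 + a + o)
s(A, C) = C (s(A, C) = 1*C = C)
z = 260 (z = 2*(138 + (175 + 16 - 199)) = 2*(138 - 8) = 2*130 = 260)
1/(R/l(-218) + z) = 1/(36947/(-218) + 260) = 1/(36947*(-1/218) + 260) = 1/(-36947/218 + 260) = 1/(19733/218) = 218/19733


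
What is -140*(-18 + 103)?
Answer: -11900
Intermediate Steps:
-140*(-18 + 103) = -140*85 = -11900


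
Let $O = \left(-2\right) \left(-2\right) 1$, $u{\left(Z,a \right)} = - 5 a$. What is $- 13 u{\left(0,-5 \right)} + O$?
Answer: $-321$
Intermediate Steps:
$O = 4$ ($O = 4 \cdot 1 = 4$)
$- 13 u{\left(0,-5 \right)} + O = - 13 \left(\left(-5\right) \left(-5\right)\right) + 4 = \left(-13\right) 25 + 4 = -325 + 4 = -321$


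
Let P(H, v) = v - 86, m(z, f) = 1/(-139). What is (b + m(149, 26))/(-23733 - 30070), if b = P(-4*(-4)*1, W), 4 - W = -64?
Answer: 2503/7478617 ≈ 0.00033469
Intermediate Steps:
W = 68 (W = 4 - 1*(-64) = 4 + 64 = 68)
m(z, f) = -1/139
P(H, v) = -86 + v
b = -18 (b = -86 + 68 = -18)
(b + m(149, 26))/(-23733 - 30070) = (-18 - 1/139)/(-23733 - 30070) = -2503/139/(-53803) = -2503/139*(-1/53803) = 2503/7478617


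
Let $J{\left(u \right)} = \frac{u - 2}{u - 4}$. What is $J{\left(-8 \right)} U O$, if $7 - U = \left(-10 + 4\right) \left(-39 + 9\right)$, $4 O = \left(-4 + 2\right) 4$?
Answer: $\frac{865}{3} \approx 288.33$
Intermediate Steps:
$O = -2$ ($O = \frac{\left(-4 + 2\right) 4}{4} = \frac{\left(-2\right) 4}{4} = \frac{1}{4} \left(-8\right) = -2$)
$U = -173$ ($U = 7 - \left(-10 + 4\right) \left(-39 + 9\right) = 7 - \left(-6\right) \left(-30\right) = 7 - 180 = -173$)
$J{\left(u \right)} = \frac{-2 + u}{-4 + u}$
$J{\left(-8 \right)} U O = \frac{-2 - 8}{-4 - 8} \left(-173\right) \left(-2\right) = \frac{1}{-12} \left(-10\right) \left(-173\right) \left(-2\right) = \left(- \frac{1}{12}\right) \left(-10\right) \left(-173\right) \left(-2\right) = \frac{5}{6} \left(-173\right) \left(-2\right) = \left(- \frac{865}{6}\right) \left(-2\right) = \frac{865}{3}$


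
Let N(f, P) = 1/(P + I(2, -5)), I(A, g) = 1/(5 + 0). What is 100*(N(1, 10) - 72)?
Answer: -366700/51 ≈ -7190.2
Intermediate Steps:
I(A, g) = 1/5
N(f, P) = 1/(1/5 + P) (N(f, P) = 1/(P + 1/5) = 1/(1/5 + P))
100*(N(1, 10) - 72) = 100*(5/(1 + 5*10) - 72) = 100*(5/(1 + 50) - 72) = 100*(5/51 - 72) = 100*(-3667/51) = -366700/51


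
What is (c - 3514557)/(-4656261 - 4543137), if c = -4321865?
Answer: 3918211/4599699 ≈ 0.85184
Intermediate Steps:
(c - 3514557)/(-4656261 - 4543137) = (-4321865 - 3514557)/(-4656261 - 4543137) = -7836422/(-9199398) = -7836422*(-1/9199398) = 3918211/4599699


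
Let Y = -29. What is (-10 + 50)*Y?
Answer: -1160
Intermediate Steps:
(-10 + 50)*Y = (-10 + 50)*(-29) = 40*(-29) = -1160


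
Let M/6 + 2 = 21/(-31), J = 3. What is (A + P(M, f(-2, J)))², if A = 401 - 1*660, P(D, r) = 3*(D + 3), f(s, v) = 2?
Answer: 85451536/961 ≈ 88919.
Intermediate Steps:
M = -498/31 (M = -12 + 6*(21/(-31)) = -12 + 6*(21*(-1/31)) = -12 + 6*(-21/31) = -12 - 126/31 = -498/31 ≈ -16.065)
P(D, r) = 9 + 3*D (P(D, r) = 3*(3 + D) = 9 + 3*D)
A = -259 (A = 401 - 660 = -259)
(A + P(M, f(-2, J)))² = (-259 + (9 + 3*(-498/31)))² = (-259 + (9 - 1494/31))² = (-259 - 1215/31)² = (-9244/31)² = 85451536/961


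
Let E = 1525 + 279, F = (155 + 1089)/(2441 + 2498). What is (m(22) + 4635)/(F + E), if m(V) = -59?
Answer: 706277/278475 ≈ 2.5362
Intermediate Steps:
F = 1244/4939 ≈ 0.25187
E = 1804
(m(22) + 4635)/(F + E) = (-59 + 4635)/(1244/4939 + 1804) = 4576/(8911200/4939) = 4576*(4939/8911200) = 706277/278475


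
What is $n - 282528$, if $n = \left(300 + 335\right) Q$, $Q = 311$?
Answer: $-85043$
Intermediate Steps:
$n = 197485$ ($n = \left(300 + 335\right) 311 = 635 \cdot 311 = 197485$)
$n - 282528 = 197485 - 282528 = -85043$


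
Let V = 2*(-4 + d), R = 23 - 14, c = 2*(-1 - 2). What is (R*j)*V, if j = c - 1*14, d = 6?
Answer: -720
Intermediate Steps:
c = -6 (c = 2*(-3) = -6)
j = -20 (j = -6 - 1*14 = -6 - 14 = -20)
R = 9
V = 4 (V = 2*(-4 + 6) = 2*2 = 4)
(R*j)*V = (9*(-20))*4 = -180*4 = -720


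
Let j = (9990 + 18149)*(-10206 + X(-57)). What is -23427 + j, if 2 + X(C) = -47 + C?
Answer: -290192795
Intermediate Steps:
X(C) = -49 + C (X(C) = -2 + (-47 + C) = -49 + C)
j = -290169368 (j = (9990 + 18149)*(-10206 + (-49 - 57)) = 28139*(-10206 - 106) = 28139*(-10312) = -290169368)
-23427 + j = -23427 - 290169368 = -290192795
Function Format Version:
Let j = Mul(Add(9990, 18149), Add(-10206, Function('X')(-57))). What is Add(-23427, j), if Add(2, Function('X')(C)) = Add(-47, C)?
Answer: -290192795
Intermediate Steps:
Function('X')(C) = Add(-49, C) (Function('X')(C) = Add(-2, Add(-47, C)) = Add(-49, C))
j = -290169368 (j = Mul(Add(9990, 18149), Add(-10206, Add(-49, -57))) = Mul(28139, Add(-10206, -106)) = Mul(28139, -10312) = -290169368)
Add(-23427, j) = Add(-23427, -290169368) = -290192795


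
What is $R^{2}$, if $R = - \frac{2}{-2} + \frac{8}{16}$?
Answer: $\frac{9}{4} \approx 2.25$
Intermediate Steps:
$R = \frac{3}{2}$ ($R = \left(-2\right) \left(- \frac{1}{2}\right) + 8 \cdot \frac{1}{16} = 1 + \frac{1}{2} = \frac{3}{2} \approx 1.5$)
$R^{2} = \left(\frac{3}{2}\right)^{2} = \frac{9}{4}$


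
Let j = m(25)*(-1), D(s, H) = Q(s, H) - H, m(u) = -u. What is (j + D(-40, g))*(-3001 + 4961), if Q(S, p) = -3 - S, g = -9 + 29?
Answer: 82320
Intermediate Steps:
g = 20
D(s, H) = -3 - H - s (D(s, H) = (-3 - s) - H = -3 - H - s)
j = 25 (j = -1*25*(-1) = -25*(-1) = 25)
(j + D(-40, g))*(-3001 + 4961) = (25 + (-3 - 1*20 - 1*(-40)))*(-3001 + 4961) = (25 + (-3 - 20 + 40))*1960 = (25 + 17)*1960 = 42*1960 = 82320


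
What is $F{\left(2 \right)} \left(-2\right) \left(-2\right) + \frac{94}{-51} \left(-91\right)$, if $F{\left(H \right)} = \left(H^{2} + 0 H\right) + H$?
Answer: $\frac{9778}{51} \approx 191.73$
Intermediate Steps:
$F{\left(H \right)} = H + H^{2}$ ($F{\left(H \right)} = \left(H^{2} + 0\right) + H = H^{2} + H = H + H^{2}$)
$F{\left(2 \right)} \left(-2\right) \left(-2\right) + \frac{94}{-51} \left(-91\right) = 2 \left(1 + 2\right) \left(-2\right) \left(-2\right) + \frac{94}{-51} \left(-91\right) = 2 \cdot 3 \left(-2\right) \left(-2\right) + 94 \left(- \frac{1}{51}\right) \left(-91\right) = 6 \left(-2\right) \left(-2\right) - - \frac{8554}{51} = \left(-12\right) \left(-2\right) + \frac{8554}{51} = 24 + \frac{8554}{51} = \frac{9778}{51}$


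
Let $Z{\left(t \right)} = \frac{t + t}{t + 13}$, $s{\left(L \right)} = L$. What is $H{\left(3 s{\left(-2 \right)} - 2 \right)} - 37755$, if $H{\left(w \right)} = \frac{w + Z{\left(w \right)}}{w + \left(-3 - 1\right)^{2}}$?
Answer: $- \frac{188782}{5} \approx -37756.0$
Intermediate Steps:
$Z{\left(t \right)} = \frac{2 t}{13 + t}$
$H{\left(w \right)} = \frac{w + \frac{2 w}{13 + w}}{16 + w}$ ($H{\left(w \right)} = \frac{w + \frac{2 w}{13 + w}}{w + \left(-3 - 1\right)^{2}} = \frac{w + \frac{2 w}{13 + w}}{w + \left(-4\right)^{2}} = \frac{w + \frac{2 w}{13 + w}}{w + 16} = \frac{w + \frac{2 w}{13 + w}}{16 + w}$)
$H{\left(3 s{\left(-2 \right)} - 2 \right)} - 37755 = \frac{\left(3 \left(-2\right) - 2\right) \left(15 + \left(3 \left(-2\right) - 2\right)\right)}{\left(13 + \left(3 \left(-2\right) - 2\right)\right) \left(16 + \left(3 \left(-2\right) - 2\right)\right)} - 37755 = \frac{\left(-6 - 2\right) \left(15 - 8\right)}{\left(13 - 8\right) \left(16 - 8\right)} - 37755 = - \frac{8 \left(15 - 8\right)}{\left(13 - 8\right) \left(16 - 8\right)} - 37755 = \left(-8\right) \frac{1}{5} \cdot \frac{1}{8} \cdot 7 - 37755 = - \frac{7}{5} - 37755 = - \frac{188782}{5}$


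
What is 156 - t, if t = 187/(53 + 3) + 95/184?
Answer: 97981/644 ≈ 152.14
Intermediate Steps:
t = 2483/644 (t = 187/56 + 95*(1/184) = 187*(1/56) + 95/184 = 187/56 + 95/184 = 2483/644 ≈ 3.8556)
156 - t = 156 - 1*2483/644 = 156 - 2483/644 = 97981/644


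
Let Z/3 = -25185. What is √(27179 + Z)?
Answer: 2*I*√12094 ≈ 219.95*I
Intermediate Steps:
Z = -75555 (Z = 3*(-25185) = -75555)
√(27179 + Z) = √(27179 - 75555) = √(-48376) = 2*I*√12094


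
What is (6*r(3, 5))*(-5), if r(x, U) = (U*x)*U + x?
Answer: -2340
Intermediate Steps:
r(x, U) = x + x*U² (r(x, U) = x*U² + x = x + x*U²)
(6*r(3, 5))*(-5) = (6*(3*(1 + 5²)))*(-5) = (6*(3*(1 + 25)))*(-5) = (6*(3*26))*(-5) = (6*78)*(-5) = 468*(-5) = -2340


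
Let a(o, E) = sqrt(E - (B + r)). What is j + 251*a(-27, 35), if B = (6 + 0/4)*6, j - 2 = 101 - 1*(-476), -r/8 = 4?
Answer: 579 + 251*sqrt(31) ≈ 1976.5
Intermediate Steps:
r = -32 (r = -8*4 = -32)
j = 579 (j = 2 + (101 - 1*(-476)) = 2 + (101 + 476) = 2 + 577 = 579)
B = 36 (B = (6 + 0*(1/4))*6 = (6 + 0)*6 = 6*6 = 36)
a(o, E) = sqrt(-4 + E) (a(o, E) = sqrt(E - (36 - 32)) = sqrt(E - 1*4) = sqrt(E - 4) = sqrt(-4 + E))
j + 251*a(-27, 35) = 579 + 251*sqrt(-4 + 35) = 579 + 251*sqrt(31)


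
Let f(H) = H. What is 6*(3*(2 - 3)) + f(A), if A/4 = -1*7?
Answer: -46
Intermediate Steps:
A = -28 (A = 4*(-1*7) = 4*(-7) = -28)
6*(3*(2 - 3)) + f(A) = 6*(3*(2 - 3)) - 28 = 6*(3*(-1)) - 28 = 6*(-3) - 28 = -18 - 28 = -46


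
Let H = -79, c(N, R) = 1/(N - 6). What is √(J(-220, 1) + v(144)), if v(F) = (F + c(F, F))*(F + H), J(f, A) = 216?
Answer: √182374314/138 ≈ 97.859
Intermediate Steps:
c(N, R) = 1/(-6 + N)
v(F) = (-79 + F)*(F + 1/(-6 + F)) (v(F) = (F + 1/(-6 + F))*(F - 79) = (F + 1/(-6 + F))*(-79 + F) = (-79 + F)*(F + 1/(-6 + F)))
√(J(-220, 1) + v(144)) = √(216 + (-79 + 144 + 144*(-79 + 144)*(-6 + 144))/(-6 + 144)) = √(216 + (-79 + 144 + 144*65*138)/138) = √(216 + (-79 + 144 + 1291680)/138) = √(216 + (1/138)*1291745) = √(216 + 1291745/138) = √(1321553/138) = √182374314/138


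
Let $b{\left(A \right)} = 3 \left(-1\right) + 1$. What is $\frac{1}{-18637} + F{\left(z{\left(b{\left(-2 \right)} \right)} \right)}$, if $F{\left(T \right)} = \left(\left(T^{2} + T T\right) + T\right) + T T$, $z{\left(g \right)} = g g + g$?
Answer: $\frac{260917}{18637} \approx 14.0$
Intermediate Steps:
$b{\left(A \right)} = -2$ ($b{\left(A \right)} = -3 + 1 = -2$)
$z{\left(g \right)} = g + g^{2}$ ($z{\left(g \right)} = g^{2} + g = g + g^{2}$)
$F{\left(T \right)} = T + 3 T^{2}$ ($F{\left(T \right)} = \left(\left(T^{2} + T^{2}\right) + T\right) + T^{2} = \left(2 T^{2} + T\right) + T^{2} = \left(T + 2 T^{2}\right) + T^{2} = T + 3 T^{2}$)
$\frac{1}{-18637} + F{\left(z{\left(b{\left(-2 \right)} \right)} \right)} = \frac{1}{-18637} + - 2 \left(1 - 2\right) \left(1 + 3 \left(- 2 \left(1 - 2\right)\right)\right) = - \frac{1}{18637} + \left(-2\right) \left(-1\right) \left(1 + 3 \left(\left(-2\right) \left(-1\right)\right)\right) = - \frac{1}{18637} + 2 \left(1 + 3 \cdot 2\right) = - \frac{1}{18637} + 2 \left(1 + 6\right) = - \frac{1}{18637} + 2 \cdot 7 = - \frac{1}{18637} + 14 = \frac{260917}{18637}$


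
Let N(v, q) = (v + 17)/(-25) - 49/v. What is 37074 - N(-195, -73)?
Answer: 36139963/975 ≈ 37067.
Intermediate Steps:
N(v, q) = -17/25 - 49/v - v/25 (N(v, q) = (17 + v)*(-1/25) - 49/v = (-17/25 - v/25) - 49/v = -17/25 - 49/v - v/25)
37074 - N(-195, -73) = 37074 - (-1225 - 1*(-195)*(17 - 195))/(25*(-195)) = 37074 - (-1)*(-1225 - 1*(-195)*(-178))/(25*195) = 37074 - (-1)*(-1225 - 34710)/(25*195) = 37074 - (-1)*(-35935)/(25*195) = 37074 - 1*7187/975 = 37074 - 7187/975 = 36139963/975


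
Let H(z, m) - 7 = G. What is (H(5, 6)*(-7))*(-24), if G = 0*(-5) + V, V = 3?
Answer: 1680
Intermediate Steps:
G = 3 (G = 0*(-5) + 3 = 0 + 3 = 3)
H(z, m) = 10 (H(z, m) = 7 + 3 = 10)
(H(5, 6)*(-7))*(-24) = (10*(-7))*(-24) = -70*(-24) = 1680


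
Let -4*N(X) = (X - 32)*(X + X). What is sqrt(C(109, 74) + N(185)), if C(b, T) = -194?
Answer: I*sqrt(57386)/2 ≈ 119.78*I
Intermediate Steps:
N(X) = -X*(-32 + X)/2 (N(X) = -(X - 32)*(X + X)/4 = -(-32 + X)*2*X/4 = -X*(-32 + X)/2)
sqrt(C(109, 74) + N(185)) = sqrt(-194 + (1/2)*185*(32 - 1*185)) = sqrt(-194 + (1/2)*185*(32 - 185)) = sqrt(-194 + (1/2)*185*(-153)) = sqrt(-194 - 28305/2) = sqrt(-28693/2) = I*sqrt(57386)/2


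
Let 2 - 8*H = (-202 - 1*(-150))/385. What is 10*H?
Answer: 411/154 ≈ 2.6688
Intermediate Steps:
H = 411/1540 (H = 1/4 - (-202 - 1*(-150))/(8*385) = 1/4 - (-202 + 150)/(8*385) = 1/4 - (-13)/(2*385) = 1/4 - 1/8*(-52/385) = 1/4 + 13/770 = 411/1540 ≈ 0.26688)
10*H = 10*(411/1540) = 411/154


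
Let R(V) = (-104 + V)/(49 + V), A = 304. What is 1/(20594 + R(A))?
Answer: 353/7269882 ≈ 4.8556e-5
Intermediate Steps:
R(V) = (-104 + V)/(49 + V)
1/(20594 + R(A)) = 1/(20594 + (-104 + 304)/(49 + 304)) = 1/(20594 + 200/353) = 1/(7269882/353) = 353/7269882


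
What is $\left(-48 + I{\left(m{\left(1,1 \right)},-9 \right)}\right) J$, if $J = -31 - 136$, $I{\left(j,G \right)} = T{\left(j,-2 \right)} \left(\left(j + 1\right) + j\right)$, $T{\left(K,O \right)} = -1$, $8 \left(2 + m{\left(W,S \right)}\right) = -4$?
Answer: $7348$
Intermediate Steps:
$m{\left(W,S \right)} = - \frac{5}{2}$ ($m{\left(W,S \right)} = -2 + \frac{1}{8} \left(-4\right) = -2 - \frac{1}{2} = - \frac{5}{2}$)
$I{\left(j,G \right)} = -1 - 2 j$ ($I{\left(j,G \right)} = - (\left(j + 1\right) + j) = - (\left(1 + j\right) + j) = - (1 + 2 j) = -1 - 2 j$)
$J = -167$ ($J = -31 - 136 = -167$)
$\left(-48 + I{\left(m{\left(1,1 \right)},-9 \right)}\right) J = \left(-48 - -4\right) \left(-167\right) = \left(-48 + \left(-1 + 5\right)\right) \left(-167\right) = \left(-48 + 4\right) \left(-167\right) = \left(-44\right) \left(-167\right) = 7348$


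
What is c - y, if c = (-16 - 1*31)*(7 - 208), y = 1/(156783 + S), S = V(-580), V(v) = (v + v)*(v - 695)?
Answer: 15453242000/1635783 ≈ 9447.0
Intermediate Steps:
V(v) = 2*v*(-695 + v) (V(v) = (2*v)*(-695 + v) = 2*v*(-695 + v))
S = 1479000 (S = 2*(-580)*(-695 - 580) = 2*(-580)*(-1275) = 1479000)
y = 1/1635783 (y = 1/(156783 + 1479000) = 1/1635783 ≈ 6.1133e-7)
c = 9447 (c = (-16 - 31)*(-201) = -47*(-201) = 9447)
c - y = 9447 - 1*1/1635783 = 9447 - 1/1635783 = 15453242000/1635783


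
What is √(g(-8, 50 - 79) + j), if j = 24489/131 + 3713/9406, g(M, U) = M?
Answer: √272279158043514/1232186 ≈ 13.392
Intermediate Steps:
j = 230829937/1232186 (j = 24489*(1/131) + 3713*(1/9406) = 24489/131 + 3713/9406 = 230829937/1232186 ≈ 187.33)
√(g(-8, 50 - 79) + j) = √(-8 + 230829937/1232186) = √(220972449/1232186) = √272279158043514/1232186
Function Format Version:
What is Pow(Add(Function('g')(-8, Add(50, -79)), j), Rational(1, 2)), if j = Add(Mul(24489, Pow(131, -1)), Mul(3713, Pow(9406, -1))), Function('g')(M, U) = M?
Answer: Mul(Rational(1, 1232186), Pow(272279158043514, Rational(1, 2))) ≈ 13.392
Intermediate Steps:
j = Rational(230829937, 1232186) (j = Add(Mul(24489, Rational(1, 131)), Mul(3713, Rational(1, 9406))) = Add(Rational(24489, 131), Rational(3713, 9406)) = Rational(230829937, 1232186) ≈ 187.33)
Pow(Add(Function('g')(-8, Add(50, -79)), j), Rational(1, 2)) = Pow(Add(-8, Rational(230829937, 1232186)), Rational(1, 2)) = Pow(Rational(220972449, 1232186), Rational(1, 2)) = Mul(Rational(1, 1232186), Pow(272279158043514, Rational(1, 2)))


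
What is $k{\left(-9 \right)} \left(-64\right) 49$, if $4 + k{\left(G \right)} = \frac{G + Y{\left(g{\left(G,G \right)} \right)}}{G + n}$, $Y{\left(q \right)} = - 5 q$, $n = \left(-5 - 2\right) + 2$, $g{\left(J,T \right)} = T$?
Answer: $20608$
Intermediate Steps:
$n = -5$ ($n = -7 + 2 = -5$)
$k{\left(G \right)} = -4 - \frac{4 G}{-5 + G}$ ($k{\left(G \right)} = -4 + \frac{G - 5 G}{G - 5} = -4 + \frac{\left(-4\right) G}{-5 + G} = -4 - \frac{4 G}{-5 + G}$)
$k{\left(-9 \right)} \left(-64\right) 49 = \frac{4 \left(5 - -18\right)}{-5 - 9} \left(-64\right) 49 = \frac{4 \left(5 + 18\right)}{-14} \left(-64\right) 49 = 4 \left(- \frac{1}{14}\right) 23 \left(-64\right) 49 = \left(- \frac{46}{7}\right) \left(-64\right) 49 = \frac{2944}{7} \cdot 49 = 20608$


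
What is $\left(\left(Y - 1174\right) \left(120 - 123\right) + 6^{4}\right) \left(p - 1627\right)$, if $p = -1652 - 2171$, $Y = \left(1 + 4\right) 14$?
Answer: $-25113600$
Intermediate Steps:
$Y = 70$ ($Y = 5 \cdot 14 = 70$)
$p = -3823$ ($p = -1652 - 2171 = -3823$)
$\left(\left(Y - 1174\right) \left(120 - 123\right) + 6^{4}\right) \left(p - 1627\right) = \left(\left(70 - 1174\right) \left(120 - 123\right) + 6^{4}\right) \left(-3823 - 1627\right) = \left(\left(-1104\right) \left(-3\right) + 1296\right) \left(-5450\right) = \left(3312 + 1296\right) \left(-5450\right) = 4608 \left(-5450\right) = -25113600$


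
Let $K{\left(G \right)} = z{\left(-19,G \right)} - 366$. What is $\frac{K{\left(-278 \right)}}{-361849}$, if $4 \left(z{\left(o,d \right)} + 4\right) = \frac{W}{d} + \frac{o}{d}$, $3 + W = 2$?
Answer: $\frac{102855}{100594022} \approx 0.0010225$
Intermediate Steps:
$W = -1$ ($W = -3 + 2 = -1$)
$z{\left(o,d \right)} = -4 - \frac{1}{4 d} + \frac{o}{4 d}$ ($z{\left(o,d \right)} = -4 + \frac{- \frac{1}{d} + \frac{o}{d}}{4} = -4 + \left(- \frac{1}{4 d} + \frac{o}{4 d}\right) = -4 - \frac{1}{4 d} + \frac{o}{4 d}$)
$K{\left(G \right)} = -366 + \frac{-20 - 16 G}{4 G}$ ($K{\left(G \right)} = \frac{-1 - 19 - 16 G}{4 G} - 366 = \frac{-20 - 16 G}{4 G} - 366 = -366 + \frac{-20 - 16 G}{4 G}$)
$\frac{K{\left(-278 \right)}}{-361849} = \frac{-370 - \frac{5}{-278}}{-361849} = \left(-370 - - \frac{5}{278}\right) \left(- \frac{1}{361849}\right) = \left(-370 + \frac{5}{278}\right) \left(- \frac{1}{361849}\right) = \left(- \frac{102855}{278}\right) \left(- \frac{1}{361849}\right) = \frac{102855}{100594022}$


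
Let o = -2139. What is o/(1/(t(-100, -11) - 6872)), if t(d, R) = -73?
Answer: 14855355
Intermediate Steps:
o/(1/(t(-100, -11) - 6872)) = -2139/(1/(-73 - 6872)) = -2139/(1/(-6945)) = -2139/(-1/6945) = -2139*(-6945) = 14855355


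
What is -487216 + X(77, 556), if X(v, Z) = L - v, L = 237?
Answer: -487056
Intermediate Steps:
X(v, Z) = 237 - v
-487216 + X(77, 556) = -487216 + (237 - 1*77) = -487216 + (237 - 77) = -487216 + 160 = -487056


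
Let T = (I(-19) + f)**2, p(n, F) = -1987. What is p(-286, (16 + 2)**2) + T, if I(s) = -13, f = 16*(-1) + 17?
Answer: -1843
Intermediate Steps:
f = 1 (f = -16 + 17 = 1)
T = 144 (T = (-13 + 1)**2 = (-12)**2 = 144)
p(-286, (16 + 2)**2) + T = -1987 + 144 = -1843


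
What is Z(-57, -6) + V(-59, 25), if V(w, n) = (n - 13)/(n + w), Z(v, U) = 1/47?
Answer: -265/799 ≈ -0.33166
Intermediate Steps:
Z(v, U) = 1/47
V(w, n) = (-13 + n)/(n + w)
Z(-57, -6) + V(-59, 25) = 1/47 + (-13 + 25)/(25 - 59) = 1/47 + 12/(-34) = 1/47 - 1/34*12 = 1/47 - 6/17 = -265/799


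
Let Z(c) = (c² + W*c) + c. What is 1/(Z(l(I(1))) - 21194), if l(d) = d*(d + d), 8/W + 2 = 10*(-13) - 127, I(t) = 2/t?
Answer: -259/5470662 ≈ -4.7343e-5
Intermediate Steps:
W = -8/259 (W = 8/(-2 + (10*(-13) - 127)) = 8/(-2 + (-130 - 127)) = 8/(-2 - 257) = 8/(-259) = 8*(-1/259) = -8/259 ≈ -0.030888)
l(d) = 2*d² (l(d) = d*(2*d) = 2*d²)
Z(c) = c² + 251*c/259 (Z(c) = (c² - 8*c/259) + c = c² + 251*c/259)
1/(Z(l(I(1))) - 21194) = 1/((2*(2/1)²)*(251 + 259*(2*(2/1)²))/259 - 21194) = 1/((2*(2*1)²)*(251 + 259*(2*(2*1)²))/259 - 21194) = 1/((2*2²)*(251 + 259*(2*2²))/259 - 21194) = 1/((2*4)*(251 + 259*(2*4))/259 - 21194) = 1/((1/259)*8*(251 + 259*8) - 21194) = 1/((1/259)*8*(251 + 2072) - 21194) = 1/((1/259)*8*2323 - 21194) = 1/(18584/259 - 21194) = 1/(-5470662/259) = -259/5470662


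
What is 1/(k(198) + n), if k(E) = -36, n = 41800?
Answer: 1/41764 ≈ 2.3944e-5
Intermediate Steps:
1/(k(198) + n) = 1/(-36 + 41800) = 1/41764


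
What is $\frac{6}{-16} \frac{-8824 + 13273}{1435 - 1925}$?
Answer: $\frac{13347}{3920} \approx 3.4048$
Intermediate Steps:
$\frac{6}{-16} \frac{-8824 + 13273}{1435 - 1925} = 6 \left(- \frac{1}{16}\right) \frac{4449}{-490} = - \frac{3 \cdot 4449 \left(- \frac{1}{490}\right)}{8} = \left(- \frac{3}{8}\right) \left(- \frac{4449}{490}\right) = \frac{13347}{3920}$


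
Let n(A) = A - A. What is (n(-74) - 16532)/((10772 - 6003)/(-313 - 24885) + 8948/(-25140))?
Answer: 2618163416760/86341091 ≈ 30324.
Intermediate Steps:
n(A) = 0
(n(-74) - 16532)/((10772 - 6003)/(-313 - 24885) + 8948/(-25140)) = (0 - 16532)/((10772 - 6003)/(-313 - 24885) + 8948/(-25140)) = -16532/(4769/(-25198) + 8948*(-1/25140)) = -16532/(4769*(-1/25198) - 2237/6285) = -16532/(-4769/25198 - 2237/6285) = -16532/(-86341091/158369430) = -16532*(-158369430/86341091) = 2618163416760/86341091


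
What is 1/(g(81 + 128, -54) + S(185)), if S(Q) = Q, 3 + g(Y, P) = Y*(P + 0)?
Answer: -1/11104 ≈ -9.0058e-5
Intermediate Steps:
g(Y, P) = -3 + P*Y (g(Y, P) = -3 + Y*(P + 0) = -3 + Y*P = -3 + P*Y)
1/(g(81 + 128, -54) + S(185)) = 1/((-3 - 54*(81 + 128)) + 185) = 1/((-3 - 54*209) + 185) = 1/((-3 - 11286) + 185) = 1/(-11289 + 185) = 1/(-11104) = -1/11104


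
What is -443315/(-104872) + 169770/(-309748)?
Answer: 29877953795/8120973064 ≈ 3.6791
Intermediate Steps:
-443315/(-104872) + 169770/(-309748) = -443315*(-1/104872) + 169770*(-1/309748) = 443315/104872 - 84885/154874 = 29877953795/8120973064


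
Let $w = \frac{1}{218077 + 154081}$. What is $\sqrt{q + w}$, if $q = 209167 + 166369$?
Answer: $\frac{\sqrt{52012328207124862}}{372158} \approx 612.81$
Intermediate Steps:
$q = 375536$
$w = \frac{1}{372158} \approx 2.687 \cdot 10^{-6}$
$\sqrt{q + w} = \sqrt{375536 + \frac{1}{372158}} = \sqrt{\frac{139758726689}{372158}} = \frac{\sqrt{52012328207124862}}{372158}$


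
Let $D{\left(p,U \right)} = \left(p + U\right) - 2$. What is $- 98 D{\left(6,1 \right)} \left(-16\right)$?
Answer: $7840$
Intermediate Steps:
$D{\left(p,U \right)} = -2 + U + p$ ($D{\left(p,U \right)} = \left(U + p\right) - 2 = -2 + U + p$)
$- 98 D{\left(6,1 \right)} \left(-16\right) = - 98 \left(-2 + 1 + 6\right) \left(-16\right) = \left(-98\right) 5 \left(-16\right) = \left(-490\right) \left(-16\right) = 7840$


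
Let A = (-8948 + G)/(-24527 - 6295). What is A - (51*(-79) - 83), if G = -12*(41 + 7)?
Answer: 63374794/15411 ≈ 4112.3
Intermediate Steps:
G = -576 (G = -12*48 = -576)
A = 4762/15411 (A = (-8948 - 576)/(-24527 - 6295) = -9524/(-30822) = -9524*(-1/30822) = 4762/15411 ≈ 0.30900)
A - (51*(-79) - 83) = 4762/15411 - (51*(-79) - 83) = 4762/15411 - (-4029 - 83) = 4762/15411 - 1*(-4112) = 4762/15411 + 4112 = 63374794/15411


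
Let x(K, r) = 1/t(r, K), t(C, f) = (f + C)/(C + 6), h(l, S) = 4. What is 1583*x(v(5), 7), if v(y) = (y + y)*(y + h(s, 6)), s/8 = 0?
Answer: 20579/97 ≈ 212.15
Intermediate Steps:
s = 0 (s = 8*0 = 0)
t(C, f) = (C + f)/(6 + C)
v(y) = 2*y*(4 + y) (v(y) = (y + y)*(y + 4) = (2*y)*(4 + y) = 2*y*(4 + y))
x(K, r) = (6 + r)/(K + r) (x(K, r) = 1/((r + K)/(6 + r)) = 1/((K + r)/(6 + r)) = (6 + r)/(K + r))
1583*x(v(5), 7) = 1583*((6 + 7)/(2*5*(4 + 5) + 7)) = 1583*(13/(2*5*9 + 7)) = 1583*(13/(90 + 7)) = 1583*(13/97) = 20579/97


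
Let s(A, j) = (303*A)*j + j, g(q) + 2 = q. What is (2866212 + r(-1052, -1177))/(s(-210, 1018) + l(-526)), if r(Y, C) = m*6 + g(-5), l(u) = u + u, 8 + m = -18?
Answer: -2866049/64775374 ≈ -0.044246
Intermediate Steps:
m = -26 (m = -8 - 18 = -26)
l(u) = 2*u
g(q) = -2 + q
s(A, j) = j + 303*A*j (s(A, j) = 303*A*j + j = j + 303*A*j)
r(Y, C) = -163 (r(Y, C) = -26*6 + (-2 - 5) = -156 - 7 = -163)
(2866212 + r(-1052, -1177))/(s(-210, 1018) + l(-526)) = (2866212 - 163)/(1018*(1 + 303*(-210)) + 2*(-526)) = 2866049/(1018*(1 - 63630) - 1052) = 2866049/(1018*(-63629) - 1052) = 2866049/(-64774322 - 1052) = 2866049/(-64775374) = 2866049*(-1/64775374) = -2866049/64775374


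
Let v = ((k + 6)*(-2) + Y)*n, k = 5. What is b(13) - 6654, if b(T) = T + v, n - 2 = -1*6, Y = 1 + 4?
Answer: -6573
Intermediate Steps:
Y = 5
n = -4 (n = 2 - 1*6 = 2 - 6 = -4)
v = 68 (v = ((5 + 6)*(-2) + 5)*(-4) = (11*(-2) + 5)*(-4) = (-22 + 5)*(-4) = -17*(-4) = 68)
b(T) = 68 + T (b(T) = T + 68 = 68 + T)
b(13) - 6654 = (68 + 13) - 6654 = 81 - 6654 = -6573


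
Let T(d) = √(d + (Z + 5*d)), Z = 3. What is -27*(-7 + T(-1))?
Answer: 189 - 27*I*√3 ≈ 189.0 - 46.765*I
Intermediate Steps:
T(d) = √(3 + 6*d) (T(d) = √(d + (3 + 5*d)) = √(3 + 6*d))
-27*(-7 + T(-1)) = -27*(-7 + √(3 + 6*(-1))) = -27*(-7 + √(3 - 6)) = -27*(-7 + √(-3)) = -27*(-7 + I*√3) = 189 - 27*I*√3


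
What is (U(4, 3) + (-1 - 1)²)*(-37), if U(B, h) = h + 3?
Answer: -370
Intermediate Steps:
U(B, h) = 3 + h
(U(4, 3) + (-1 - 1)²)*(-37) = ((3 + 3) + (-1 - 1)²)*(-37) = (6 + (-2)²)*(-37) = (6 + 4)*(-37) = 10*(-37) = -370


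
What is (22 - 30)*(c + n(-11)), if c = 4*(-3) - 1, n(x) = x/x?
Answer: 96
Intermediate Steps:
n(x) = 1
c = -13 (c = -12 - 1 = -13)
(22 - 30)*(c + n(-11)) = (22 - 30)*(-13 + 1) = -8*(-12) = 96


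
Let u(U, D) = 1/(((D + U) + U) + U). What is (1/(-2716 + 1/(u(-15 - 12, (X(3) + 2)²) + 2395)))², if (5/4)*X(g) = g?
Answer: 13621045048900/100477732792705196041 ≈ 1.3556e-7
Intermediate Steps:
X(g) = 4*g/5
u(U, D) = 1/(D + 3*U) (u(U, D) = 1/((D + 2*U) + U) = 1/(D + 3*U))
(1/(-2716 + 1/(u(-15 - 12, (X(3) + 2)²) + 2395)))² = (1/(-2716 + 1/(1/(((⅘)*3 + 2)² + 3*(-15 - 12)) + 2395)))² = (1/(-2716 + 1/(1/((12/5 + 2)² + 3*(-27)) + 2395)))² = (1/(-2716 + 1/(1/((22/5)² - 81) + 2395)))² = (1/(-2716 + 1/(1/(484/25 - 81) + 2395)))² = (1/(-2716 + 1/(1/(-1541/25) + 2395)))² = (1/(-2716 + 1/(-25/1541 + 2395)))² = (1/(-2716 + 1/(3690670/1541)))² = (1/(-2716 + 1541/3690670))² = (1/(-10023858179/3690670))² = (-3690670/10023858179)² = 13621045048900/100477732792705196041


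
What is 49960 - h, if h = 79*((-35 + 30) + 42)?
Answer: 47037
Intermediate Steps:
h = 2923 (h = 79*(-5 + 42) = 79*37 = 2923)
49960 - h = 49960 - 1*2923 = 49960 - 2923 = 47037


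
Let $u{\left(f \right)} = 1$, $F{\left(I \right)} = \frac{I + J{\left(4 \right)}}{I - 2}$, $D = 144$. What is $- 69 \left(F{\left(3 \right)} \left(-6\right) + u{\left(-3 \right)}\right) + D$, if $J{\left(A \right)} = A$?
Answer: $2973$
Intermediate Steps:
$F{\left(I \right)} = \frac{4 + I}{-2 + I}$ ($F{\left(I \right)} = \frac{I + 4}{I - 2} = \frac{4 + I}{-2 + I}$)
$- 69 \left(F{\left(3 \right)} \left(-6\right) + u{\left(-3 \right)}\right) + D = - 69 \left(\frac{4 + 3}{-2 + 3} \left(-6\right) + 1\right) + 144 = - 69 \left(1^{-1} \cdot 7 \left(-6\right) + 1\right) + 144 = - 69 \left(1 \cdot 7 \left(-6\right) + 1\right) + 144 = - 69 \left(7 \left(-6\right) + 1\right) + 144 = - 69 \left(-42 + 1\right) + 144 = \left(-69\right) \left(-41\right) + 144 = 2829 + 144 = 2973$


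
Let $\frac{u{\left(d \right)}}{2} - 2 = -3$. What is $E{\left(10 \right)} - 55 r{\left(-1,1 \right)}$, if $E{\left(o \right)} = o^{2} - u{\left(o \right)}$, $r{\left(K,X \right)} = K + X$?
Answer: $102$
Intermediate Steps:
$u{\left(d \right)} = -2$ ($u{\left(d \right)} = 4 + 2 \left(-3\right) = 4 - 6 = -2$)
$E{\left(o \right)} = 2 + o^{2}$ ($E{\left(o \right)} = o^{2} - -2 = o^{2} + 2 = 2 + o^{2}$)
$E{\left(10 \right)} - 55 r{\left(-1,1 \right)} = \left(2 + 10^{2}\right) - 55 \left(-1 + 1\right) = \left(2 + 100\right) - 0 = 102 + 0 = 102$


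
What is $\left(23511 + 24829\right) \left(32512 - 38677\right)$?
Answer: $-298016100$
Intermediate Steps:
$\left(23511 + 24829\right) \left(32512 - 38677\right) = 48340 \left(-6165\right) = -298016100$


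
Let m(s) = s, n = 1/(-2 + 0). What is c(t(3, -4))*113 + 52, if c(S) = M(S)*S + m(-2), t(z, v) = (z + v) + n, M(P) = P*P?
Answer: -4443/8 ≈ -555.38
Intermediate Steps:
M(P) = P**2
n = -1/2 (n = 1/(-2) = -1/2 ≈ -0.50000)
t(z, v) = -1/2 + v + z (t(z, v) = (z + v) - 1/2 = (v + z) - 1/2 = -1/2 + v + z)
c(S) = -2 + S**3 (c(S) = S**2*S - 2 = S**3 - 2 = -2 + S**3)
c(t(3, -4))*113 + 52 = (-2 + (-1/2 - 4 + 3)**3)*113 + 52 = (-2 + (-3/2)**3)*113 + 52 = (-2 - 27/8)*113 + 52 = -43/8*113 + 52 = -4859/8 + 52 = -4443/8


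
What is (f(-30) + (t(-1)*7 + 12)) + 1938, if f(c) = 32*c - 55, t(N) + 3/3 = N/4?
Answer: 3705/4 ≈ 926.25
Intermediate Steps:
t(N) = -1 + N/4
f(c) = -55 + 32*c
(f(-30) + (t(-1)*7 + 12)) + 1938 = ((-55 + 32*(-30)) + ((-1 + (¼)*(-1))*7 + 12)) + 1938 = ((-55 - 960) + ((-1 - ¼)*7 + 12)) + 1938 = (-1015 + (-5/4*7 + 12)) + 1938 = (-1015 + (-35/4 + 12)) + 1938 = (-1015 + 13/4) + 1938 = -4047/4 + 1938 = 3705/4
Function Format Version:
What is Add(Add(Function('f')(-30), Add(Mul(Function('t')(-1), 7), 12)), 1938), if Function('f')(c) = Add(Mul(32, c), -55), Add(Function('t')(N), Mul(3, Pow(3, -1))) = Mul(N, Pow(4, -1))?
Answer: Rational(3705, 4) ≈ 926.25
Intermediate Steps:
Function('t')(N) = Add(-1, Mul(Rational(1, 4), N)) (Function('t')(N) = Add(-1, Mul(N, Pow(4, -1))) = Add(-1, Mul(N, Rational(1, 4))) = Add(-1, Mul(Rational(1, 4), N)))
Function('f')(c) = Add(-55, Mul(32, c))
Add(Add(Function('f')(-30), Add(Mul(Function('t')(-1), 7), 12)), 1938) = Add(Add(Add(-55, Mul(32, -30)), Add(Mul(Add(-1, Mul(Rational(1, 4), -1)), 7), 12)), 1938) = Add(Add(Add(-55, -960), Add(Mul(Add(-1, Rational(-1, 4)), 7), 12)), 1938) = Add(Add(-1015, Add(Mul(Rational(-5, 4), 7), 12)), 1938) = Add(Add(-1015, Add(Rational(-35, 4), 12)), 1938) = Add(Add(-1015, Rational(13, 4)), 1938) = Add(Rational(-4047, 4), 1938) = Rational(3705, 4)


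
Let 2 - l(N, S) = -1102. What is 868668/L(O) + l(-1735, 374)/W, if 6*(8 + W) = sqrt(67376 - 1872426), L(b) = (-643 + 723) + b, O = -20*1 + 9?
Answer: 261661440964/20784571 - 16560*I*sqrt(72202)/903677 ≈ 12589.0 - 4.924*I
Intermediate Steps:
O = -11 (O = -20 + 9 = -11)
l(N, S) = 1104 (l(N, S) = 2 - 1*(-1102) = 2 + 1102 = 1104)
L(b) = 80 + b
W = -8 + 5*I*sqrt(72202)/6 (W = -8 + sqrt(67376 - 1872426)/6 = -8 + sqrt(-1805050)/6 = -8 + (5*I*sqrt(72202))/6 = -8 + 5*I*sqrt(72202)/6 ≈ -8.0 + 223.92*I)
868668/L(O) + l(-1735, 374)/W = 868668/(80 - 11) + 1104/(-8 + 5*I*sqrt(72202)/6) = 868668/69 + 1104/(-8 + 5*I*sqrt(72202)/6) = 868668*(1/69) + 1104/(-8 + 5*I*sqrt(72202)/6) = 289556/23 + 1104/(-8 + 5*I*sqrt(72202)/6)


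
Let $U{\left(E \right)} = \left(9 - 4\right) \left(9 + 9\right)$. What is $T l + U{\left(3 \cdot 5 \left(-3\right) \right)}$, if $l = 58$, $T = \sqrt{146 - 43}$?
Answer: $90 + 58 \sqrt{103} \approx 678.64$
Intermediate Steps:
$T = \sqrt{103} \approx 10.149$
$U{\left(E \right)} = 90$ ($U{\left(E \right)} = 5 \cdot 18 = 90$)
$T l + U{\left(3 \cdot 5 \left(-3\right) \right)} = \sqrt{103} \cdot 58 + 90 = 58 \sqrt{103} + 90 = 90 + 58 \sqrt{103}$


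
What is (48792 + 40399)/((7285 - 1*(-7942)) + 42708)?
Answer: 89191/57935 ≈ 1.5395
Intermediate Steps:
(48792 + 40399)/((7285 - 1*(-7942)) + 42708) = 89191/((7285 + 7942) + 42708) = 89191/(15227 + 42708) = 89191/57935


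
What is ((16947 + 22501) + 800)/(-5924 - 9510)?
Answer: -20124/7717 ≈ -2.6077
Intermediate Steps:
((16947 + 22501) + 800)/(-5924 - 9510) = (39448 + 800)/(-15434) = 40248*(-1/15434) = -20124/7717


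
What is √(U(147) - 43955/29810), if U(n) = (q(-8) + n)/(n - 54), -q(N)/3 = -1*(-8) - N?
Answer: 5*I*√560195482/184822 ≈ 0.6403*I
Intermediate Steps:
q(N) = -24 + 3*N (q(N) = -3*(-1*(-8) - N) = -3*(8 - N) = -24 + 3*N)
U(n) = (-48 + n)/(-54 + n) (U(n) = ((-24 + 3*(-8)) + n)/(n - 54) = ((-24 - 24) + n)/(-54 + n) = (-48 + n)/(-54 + n))
√(U(147) - 43955/29810) = √((-48 + 147)/(-54 + 147) - 43955/29810) = √(99/93 - 43955*1/29810) = √((1/93)*99 - 8791/5962) = √(33/31 - 8791/5962) = √(-75775/184822) = 5*I*√560195482/184822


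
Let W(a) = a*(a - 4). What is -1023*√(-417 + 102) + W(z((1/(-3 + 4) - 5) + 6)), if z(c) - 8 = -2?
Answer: 12 - 3069*I*√35 ≈ 12.0 - 18156.0*I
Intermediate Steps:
z(c) = 6 (z(c) = 8 - 2 = 6)
W(a) = a*(-4 + a)
-1023*√(-417 + 102) + W(z((1/(-3 + 4) - 5) + 6)) = -1023*√(-417 + 102) + 6*(-4 + 6) = -3069*I*√35 + 6*2 = -3069*I*√35 + 12 = 12 - 3069*I*√35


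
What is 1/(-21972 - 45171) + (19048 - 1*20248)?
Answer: -80571601/67143 ≈ -1200.0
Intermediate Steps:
1/(-21972 - 45171) + (19048 - 1*20248) = 1/(-67143) + (19048 - 20248) = -1/67143 - 1200 = -80571601/67143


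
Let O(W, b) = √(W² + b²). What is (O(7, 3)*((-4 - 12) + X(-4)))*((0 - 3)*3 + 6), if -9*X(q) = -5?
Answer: 139*√58/3 ≈ 352.86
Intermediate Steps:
X(q) = 5/9 (X(q) = -⅑*(-5) = 5/9)
(O(7, 3)*((-4 - 12) + X(-4)))*((0 - 3)*3 + 6) = (√(7² + 3²)*((-4 - 12) + 5/9))*((0 - 3)*3 + 6) = (√(49 + 9)*(-16 + 5/9))*(-3*3 + 6) = (√58*(-139/9))*(-9 + 6) = -139*√58/9*(-3) = 139*√58/3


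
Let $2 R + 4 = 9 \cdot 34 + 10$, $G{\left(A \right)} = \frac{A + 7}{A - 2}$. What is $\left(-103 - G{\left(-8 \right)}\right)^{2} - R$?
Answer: $\frac{1047361}{100} \approx 10474.0$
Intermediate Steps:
$G{\left(A \right)} = \frac{7 + A}{-2 + A}$
$R = 156$ ($R = -2 + \frac{9 \cdot 34 + 10}{2} = -2 + \frac{306 + 10}{2} = -2 + \frac{1}{2} \cdot 316 = -2 + 158 = 156$)
$\left(-103 - G{\left(-8 \right)}\right)^{2} - R = \left(-103 - \frac{7 - 8}{-2 - 8}\right)^{2} - 156 = \left(-103 - \frac{1}{-10} \left(-1\right)\right)^{2} - 156 = \left(-103 - \left(- \frac{1}{10}\right) \left(-1\right)\right)^{2} - 156 = \left(-103 - \frac{1}{10}\right)^{2} - 156 = \left(- \frac{1031}{10}\right)^{2} - 156 = \frac{1062961}{100} - 156 = \frac{1047361}{100}$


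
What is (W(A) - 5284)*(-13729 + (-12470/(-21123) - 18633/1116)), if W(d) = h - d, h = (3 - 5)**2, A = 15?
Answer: 63543346579435/873084 ≈ 7.2780e+7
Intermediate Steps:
h = 4 (h = (-2)**2 = 4)
W(d) = 4 - d
(W(A) - 5284)*(-13729 + (-12470/(-21123) - 18633/1116)) = ((4 - 1*15) - 5284)*(-13729 + (-12470/(-21123) - 18633/1116)) = ((4 - 15) - 5284)*(-13729 + (-12470*(-1/21123) - 18633*1/1116)) = (-11 - 5284)*(-13729 + (12470/21123 - 6211/372)) = -5295*(-13729 - 42185371/2619252) = -5295*(-36001896079/2619252) = 63543346579435/873084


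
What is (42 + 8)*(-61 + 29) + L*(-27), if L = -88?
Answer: 776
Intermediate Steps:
(42 + 8)*(-61 + 29) + L*(-27) = (42 + 8)*(-61 + 29) - 88*(-27) = 50*(-32) + 2376 = -1600 + 2376 = 776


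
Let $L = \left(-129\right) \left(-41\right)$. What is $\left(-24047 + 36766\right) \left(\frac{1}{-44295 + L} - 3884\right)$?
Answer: $- \frac{1926919660295}{39006} \approx -4.9401 \cdot 10^{7}$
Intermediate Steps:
$L = 5289$
$\left(-24047 + 36766\right) \left(\frac{1}{-44295 + L} - 3884\right) = \left(-24047 + 36766\right) \left(\frac{1}{-44295 + 5289} - 3884\right) = 12719 \left(\frac{1}{-39006} - 3884\right) = 12719 \left(- \frac{1}{39006} - 3884\right) = 12719 \left(- \frac{151499305}{39006}\right) = - \frac{1926919660295}{39006}$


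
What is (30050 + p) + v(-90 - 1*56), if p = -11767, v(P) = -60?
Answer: 18223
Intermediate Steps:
(30050 + p) + v(-90 - 1*56) = (30050 - 11767) - 60 = 18283 - 60 = 18223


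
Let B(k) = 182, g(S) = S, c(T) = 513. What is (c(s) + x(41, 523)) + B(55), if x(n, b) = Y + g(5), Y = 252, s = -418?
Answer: 952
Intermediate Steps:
x(n, b) = 257 (x(n, b) = 252 + 5 = 257)
(c(s) + x(41, 523)) + B(55) = (513 + 257) + 182 = 770 + 182 = 952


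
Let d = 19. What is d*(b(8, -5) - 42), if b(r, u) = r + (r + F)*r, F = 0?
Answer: 570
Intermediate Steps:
b(r, u) = r + r**2 (b(r, u) = r + (r + 0)*r = r + r*r = r + r**2)
d*(b(8, -5) - 42) = 19*(8*(1 + 8) - 42) = 19*(8*9 - 42) = 19*(72 - 42) = 19*30 = 570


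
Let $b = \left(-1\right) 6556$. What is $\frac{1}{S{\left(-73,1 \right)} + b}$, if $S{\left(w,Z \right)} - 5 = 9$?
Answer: $- \frac{1}{6542} \approx -0.00015286$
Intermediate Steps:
$b = -6556$
$S{\left(w,Z \right)} = 14$ ($S{\left(w,Z \right)} = 5 + 9 = 14$)
$\frac{1}{S{\left(-73,1 \right)} + b} = \frac{1}{14 - 6556} = \frac{1}{-6542} = - \frac{1}{6542}$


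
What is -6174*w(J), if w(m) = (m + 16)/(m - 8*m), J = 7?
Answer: 2898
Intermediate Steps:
w(m) = -(16 + m)/(7*m) (w(m) = (16 + m)/((-7*m)) = (16 + m)*(-1/(7*m)) = -(16 + m)/(7*m))
-6174*w(J) = -882*(-16 - 1*7)/7 = -882*(-16 - 7)/7 = -882*(-23)/7 = -6174*(-23/49) = 2898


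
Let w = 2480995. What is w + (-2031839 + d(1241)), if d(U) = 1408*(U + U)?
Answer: 3943812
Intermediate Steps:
d(U) = 2816*U (d(U) = 1408*(2*U) = 2816*U)
w + (-2031839 + d(1241)) = 2480995 + (-2031839 + 2816*1241) = 2480995 + (-2031839 + 3494656) = 2480995 + 1462817 = 3943812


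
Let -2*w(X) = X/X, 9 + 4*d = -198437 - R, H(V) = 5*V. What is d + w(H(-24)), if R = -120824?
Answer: -19406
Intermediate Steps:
d = -38811/2 (d = -9/4 + (-198437 - 1*(-120824))/4 = -9/4 + (-198437 + 120824)/4 = -9/4 + (¼)*(-77613) = -9/4 - 77613/4 = -38811/2 ≈ -19406.)
w(X) = -½ (w(X) = -X/(2*X) = -½*1 = -½)
d + w(H(-24)) = -38811/2 - ½ = -19406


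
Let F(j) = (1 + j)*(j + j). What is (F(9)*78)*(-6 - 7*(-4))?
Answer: 308880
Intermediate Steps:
F(j) = 2*j*(1 + j) (F(j) = (1 + j)*(2*j) = 2*j*(1 + j))
(F(9)*78)*(-6 - 7*(-4)) = ((2*9*(1 + 9))*78)*(-6 - 7*(-4)) = ((2*9*10)*78)*(-6 + 28) = (180*78)*22 = 14040*22 = 308880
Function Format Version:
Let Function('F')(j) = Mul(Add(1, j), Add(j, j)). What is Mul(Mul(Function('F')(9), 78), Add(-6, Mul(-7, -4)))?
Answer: 308880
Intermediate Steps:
Function('F')(j) = Mul(2, j, Add(1, j)) (Function('F')(j) = Mul(Add(1, j), Mul(2, j)) = Mul(2, j, Add(1, j)))
Mul(Mul(Function('F')(9), 78), Add(-6, Mul(-7, -4))) = Mul(Mul(Mul(2, 9, Add(1, 9)), 78), Add(-6, Mul(-7, -4))) = Mul(Mul(Mul(2, 9, 10), 78), Add(-6, 28)) = Mul(Mul(180, 78), 22) = Mul(14040, 22) = 308880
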